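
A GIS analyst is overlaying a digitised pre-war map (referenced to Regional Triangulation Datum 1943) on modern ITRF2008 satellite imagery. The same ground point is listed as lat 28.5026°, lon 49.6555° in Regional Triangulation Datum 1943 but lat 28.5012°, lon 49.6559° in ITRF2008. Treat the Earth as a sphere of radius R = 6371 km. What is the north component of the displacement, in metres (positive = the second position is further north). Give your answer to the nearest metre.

ΔN = -156 m

Δφ = 28.5012° − 28.5026° = -0.0014°; Δλ = 49.6559° − 49.6555° = +0.0004°.
1° along a meridian = πR/180 = 111195 m.
ΔN = Δφ × 111195 = -155.7 m; ΔE = Δλ × 111195 × cos(28.5026°) = +0.0004 × 111195 × 0.878795 = 39.1 m.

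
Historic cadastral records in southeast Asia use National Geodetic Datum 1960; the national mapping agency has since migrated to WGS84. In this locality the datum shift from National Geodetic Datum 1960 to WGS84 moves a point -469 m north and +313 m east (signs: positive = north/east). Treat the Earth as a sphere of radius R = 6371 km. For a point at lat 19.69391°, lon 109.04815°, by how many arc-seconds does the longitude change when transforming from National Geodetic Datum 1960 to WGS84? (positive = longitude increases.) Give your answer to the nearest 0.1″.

At latitude 19.69391°, cos φ = 0.941506.
One radian of longitude at latitude φ spans R cos φ, so Δλ = ΔE / (R cos φ) = 313.0 / (6371000 × 0.941506) = 5.2181e-05 rad = 10.763″.

Δλ = 10.8″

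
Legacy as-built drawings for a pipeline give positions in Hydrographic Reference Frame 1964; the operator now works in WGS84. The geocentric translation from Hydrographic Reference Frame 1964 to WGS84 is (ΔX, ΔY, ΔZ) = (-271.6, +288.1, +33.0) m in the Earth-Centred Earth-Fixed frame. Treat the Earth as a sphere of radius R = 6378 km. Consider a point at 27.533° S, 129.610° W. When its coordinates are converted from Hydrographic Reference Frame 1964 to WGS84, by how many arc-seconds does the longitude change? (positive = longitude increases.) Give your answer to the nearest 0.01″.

sin φ = -0.462259, cos φ = 0.886745, sin λ = -0.770402, cos λ = -0.637558.
East component: ΔE = −sin λ·ΔX + cos λ·ΔY = −(-0.770402)(-271.6) + (-0.637558)(288.1) = -392.92 m.
1° of latitude spans πR/180 = 111317 m; at latitude φ, 1° of longitude spans that × cos φ = 98709.9 m, so Δλ = -392.92 / 98709.9 × 3600 = -14.330″.

Δλ = -14.33″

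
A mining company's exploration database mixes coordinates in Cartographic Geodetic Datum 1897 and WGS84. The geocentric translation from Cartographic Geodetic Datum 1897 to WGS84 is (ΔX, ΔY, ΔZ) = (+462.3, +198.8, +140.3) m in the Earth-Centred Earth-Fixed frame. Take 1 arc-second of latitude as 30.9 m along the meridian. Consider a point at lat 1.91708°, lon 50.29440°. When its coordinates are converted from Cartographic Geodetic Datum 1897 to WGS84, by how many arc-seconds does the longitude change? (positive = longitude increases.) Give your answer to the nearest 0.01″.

Δλ = -7.40″

sin φ = 0.033453, cos φ = 0.999440, sin λ = 0.769337, cos λ = 0.638843.
East component: ΔE = −sin λ·ΔX + cos λ·ΔY = −(0.769337)(462.3) + (0.638843)(198.8) = -228.66 m.
1° of latitude spans 3600 × 30.90 = 111240 m; at latitude φ, 1° of longitude spans that × cos φ = 111177.7 m, so Δλ = -228.66 / 111177.7 × 3600 = -7.404″.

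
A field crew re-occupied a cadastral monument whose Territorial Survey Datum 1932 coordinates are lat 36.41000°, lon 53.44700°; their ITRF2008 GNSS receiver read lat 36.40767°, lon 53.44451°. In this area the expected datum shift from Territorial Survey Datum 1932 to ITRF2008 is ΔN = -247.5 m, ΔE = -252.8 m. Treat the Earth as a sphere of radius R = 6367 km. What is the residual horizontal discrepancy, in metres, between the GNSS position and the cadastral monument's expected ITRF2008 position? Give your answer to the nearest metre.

32 m

Observed coordinate differences: Δφ = -0.00233°, Δλ = -0.00249°.
Converting to metres (1° lat = 111125 m, cos φ = 0.804790): observed ΔN = -258.9 m, observed ΔE = -222.7 m.
Subtracting the expected shift leaves a residual of -258.9 − (-247.5) = -11.4 m north and -222.7 − (-252.8) = 30.1 m east.
Residual distance = √((-11.4)² + 30.1²) = 32.2 m.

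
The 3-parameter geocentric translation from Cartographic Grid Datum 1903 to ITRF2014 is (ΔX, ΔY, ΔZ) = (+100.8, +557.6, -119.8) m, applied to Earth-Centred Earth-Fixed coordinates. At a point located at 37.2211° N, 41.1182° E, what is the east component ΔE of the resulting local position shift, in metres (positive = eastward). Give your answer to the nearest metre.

The local east axis at (φ, λ) is (−sin λ, cos λ, 0), so ΔE = −sin(41.1182°)·100.8 + cos(41.1182°)·557.6 = 353.78 m.

ΔE = 354 m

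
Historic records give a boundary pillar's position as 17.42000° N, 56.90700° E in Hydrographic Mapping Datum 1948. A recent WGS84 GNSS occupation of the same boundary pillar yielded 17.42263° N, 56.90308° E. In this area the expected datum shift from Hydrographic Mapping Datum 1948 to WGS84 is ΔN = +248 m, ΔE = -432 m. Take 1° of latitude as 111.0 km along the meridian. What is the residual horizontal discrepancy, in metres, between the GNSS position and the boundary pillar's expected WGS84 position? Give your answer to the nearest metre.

Observed coordinate differences: Δφ = +0.00263°, Δλ = -0.00392°.
Converting to metres (1° lat = 111000 m, cos φ = 0.954136): observed ΔN = 291.9 m, observed ΔE = -415.2 m.
Subtracting the expected shift leaves a residual of 291.9 − (248) = 43.9 m north and -415.2 − (-432) = 16.8 m east.
Residual distance = √(43.9² + 16.8²) = 47.0 m.

47 m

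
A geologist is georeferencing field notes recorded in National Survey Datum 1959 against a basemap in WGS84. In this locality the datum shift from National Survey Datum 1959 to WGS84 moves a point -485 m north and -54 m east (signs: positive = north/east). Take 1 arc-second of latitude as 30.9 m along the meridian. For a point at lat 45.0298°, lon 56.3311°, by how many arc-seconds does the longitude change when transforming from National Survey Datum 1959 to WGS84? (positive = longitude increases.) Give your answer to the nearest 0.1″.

Δλ = -2.5″

At latitude 45.0298°, cos φ = 0.706739.
1″ of longitude at this latitude = 30.90 × cos φ = 21.8382 m, so Δλ = -54.0 / 21.8382 = -2.473″.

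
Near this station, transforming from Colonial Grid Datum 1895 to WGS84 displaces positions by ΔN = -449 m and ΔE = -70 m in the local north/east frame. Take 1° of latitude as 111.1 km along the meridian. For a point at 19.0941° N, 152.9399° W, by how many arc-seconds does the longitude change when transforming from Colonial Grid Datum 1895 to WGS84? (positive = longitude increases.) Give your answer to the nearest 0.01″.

Δλ = -2.40″

At latitude 19.0941°, cos φ = 0.944983.
1° of longitude at this latitude = 111.1 × cos φ = 104.99 km, so Δλ = -70.0 / 104987.6 = -0.0006667° = -2.400″.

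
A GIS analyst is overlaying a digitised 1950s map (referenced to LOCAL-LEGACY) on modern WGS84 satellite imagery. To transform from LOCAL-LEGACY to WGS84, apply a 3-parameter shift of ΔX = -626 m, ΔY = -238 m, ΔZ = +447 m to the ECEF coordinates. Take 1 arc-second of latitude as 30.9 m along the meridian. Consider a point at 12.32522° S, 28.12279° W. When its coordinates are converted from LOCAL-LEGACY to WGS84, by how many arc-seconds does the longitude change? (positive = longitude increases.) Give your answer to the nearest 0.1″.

Δλ = -16.7″

sin φ = -0.213460, cos φ = 0.976952, sin λ = -0.471363, cos λ = 0.881939.
East component: ΔE = −sin λ·ΔX + cos λ·ΔY = −(-0.471363)(-626) + (0.881939)(-238) = -504.97 m.
1° of latitude spans 3600 × 30.90 = 111240 m; at latitude φ, 1° of longitude spans that × cos φ = 108676.1 m, so Δλ = -504.97 / 108676.1 × 3600 = -16.728″.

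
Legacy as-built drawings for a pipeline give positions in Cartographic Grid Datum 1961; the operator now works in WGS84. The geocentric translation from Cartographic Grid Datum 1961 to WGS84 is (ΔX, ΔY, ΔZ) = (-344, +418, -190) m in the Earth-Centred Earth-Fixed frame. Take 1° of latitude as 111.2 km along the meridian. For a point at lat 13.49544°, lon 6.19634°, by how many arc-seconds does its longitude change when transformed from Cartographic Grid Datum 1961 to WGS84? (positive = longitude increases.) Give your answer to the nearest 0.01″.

Δλ = 15.07″

sin φ = 0.233368, cos φ = 0.972388, sin λ = 0.107936, cos λ = 0.994158.
East component: ΔE = −sin λ·ΔX + cos λ·ΔY = −(0.107936)(-344) + (0.994158)(418) = 452.69 m.
1° of latitude spans 111200 m; at latitude φ, 1° of longitude spans that × cos φ = 108129.6 m, so Δλ = 452.69 / 108129.6 × 3600 = 15.072″.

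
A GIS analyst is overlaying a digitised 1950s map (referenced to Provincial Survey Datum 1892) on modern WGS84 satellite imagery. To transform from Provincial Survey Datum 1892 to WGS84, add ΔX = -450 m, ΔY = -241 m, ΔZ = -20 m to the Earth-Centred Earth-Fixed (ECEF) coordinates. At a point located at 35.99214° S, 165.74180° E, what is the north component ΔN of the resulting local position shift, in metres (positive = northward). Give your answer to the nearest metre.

ΔN = 205 m

At φ = -35.99214°, λ = 165.74180°: sin φ = -0.587674, cos φ = 0.809098, sin λ = 0.246292, cos λ = -0.969196.
ΔN = −sin φ cos λ·ΔX − sin φ sin λ·ΔY + cos φ·ΔZ = −(-0.587674)(-0.969196)(-450) − (-0.587674)(0.246292)(-241) + (0.809098)(-20) = 205.24 m.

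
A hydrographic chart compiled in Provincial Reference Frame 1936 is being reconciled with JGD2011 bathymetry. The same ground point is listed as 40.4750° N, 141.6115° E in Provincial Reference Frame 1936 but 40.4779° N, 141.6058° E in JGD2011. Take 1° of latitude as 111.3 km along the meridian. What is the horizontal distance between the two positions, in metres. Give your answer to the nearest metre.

581 m

Δφ = 40.4779° − 40.4750° = +0.0029°; Δλ = 141.6058° − 141.6115° = -0.0057°.
ΔN = Δφ × 111300 = 322.8 m; ΔE = Δλ × 111300 × cos(40.4750°) = -0.0057 × 111300 × 0.760689 = -482.6 m.
Distance = √(ΔE² + ΔN²) = √((-482.6)² + 322.8²) = 580.6 m.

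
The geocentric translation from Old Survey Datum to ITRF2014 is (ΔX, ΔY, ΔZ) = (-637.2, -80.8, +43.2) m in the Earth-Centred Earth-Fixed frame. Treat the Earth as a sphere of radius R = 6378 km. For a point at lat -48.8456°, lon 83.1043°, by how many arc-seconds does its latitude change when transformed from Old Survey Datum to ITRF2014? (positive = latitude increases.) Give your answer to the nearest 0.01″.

sin φ = -0.752939, cos φ = 0.658090, sin λ = 0.992766, cos λ = 0.120062.
North component: ΔN = −sin φ cos λ·ΔX − sin φ sin λ·ΔY + cos φ·ΔZ = −(-0.752939)(0.120062)(-637.2) − (-0.752939)(0.992766)(-80.8) + (0.658090)(43.2) = -89.57 m.
1° of latitude spans πR/180 = 111317 m, so Δφ = -89.57 / 111317 × 3600 = -2.897″.

Δφ = -2.90″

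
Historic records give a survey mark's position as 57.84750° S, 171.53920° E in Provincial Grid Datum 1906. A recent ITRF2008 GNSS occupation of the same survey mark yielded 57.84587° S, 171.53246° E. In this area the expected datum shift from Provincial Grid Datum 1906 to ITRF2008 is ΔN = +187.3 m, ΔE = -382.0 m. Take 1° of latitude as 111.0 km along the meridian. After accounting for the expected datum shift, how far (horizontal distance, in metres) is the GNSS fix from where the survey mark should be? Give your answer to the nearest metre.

Observed coordinate differences: Δφ = +0.00163°, Δλ = -0.00674°.
Converting to metres (1° lat = 111000 m, cos φ = 0.532175): observed ΔN = 180.9 m, observed ΔE = -398.1 m.
Subtracting the expected shift leaves a residual of 180.9 − (187.3) = -6.4 m north and -398.1 − (-382.0) = -16.1 m east.
Residual distance = √((-6.4)² + (-16.1)²) = 17.4 m.

17 m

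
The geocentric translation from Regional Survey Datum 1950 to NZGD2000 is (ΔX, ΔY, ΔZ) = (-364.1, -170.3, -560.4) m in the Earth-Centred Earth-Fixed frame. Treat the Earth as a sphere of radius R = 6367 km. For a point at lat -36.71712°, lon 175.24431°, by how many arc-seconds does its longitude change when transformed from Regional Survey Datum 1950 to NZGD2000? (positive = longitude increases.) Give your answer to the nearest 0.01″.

sin φ = -0.597865, cos φ = 0.801597, sin λ = 0.082907, cos λ = -0.996557.
East component: ΔE = −sin λ·ΔX + cos λ·ΔY = −(0.082907)(-364.1) + (-0.996557)(-170.3) = 199.90 m.
1° of latitude spans πR/180 = 111125 m; at latitude φ, 1° of longitude spans that × cos φ = 89077.6 m, so Δλ = 199.90 / 89077.6 × 3600 = 8.079″.

Δλ = 8.08″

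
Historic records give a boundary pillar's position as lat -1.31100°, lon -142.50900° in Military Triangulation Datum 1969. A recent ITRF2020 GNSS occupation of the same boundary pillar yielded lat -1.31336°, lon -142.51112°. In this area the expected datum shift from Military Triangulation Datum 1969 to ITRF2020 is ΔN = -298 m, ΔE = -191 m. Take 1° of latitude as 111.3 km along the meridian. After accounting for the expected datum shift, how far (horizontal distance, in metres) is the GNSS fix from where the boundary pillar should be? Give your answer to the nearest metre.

Observed coordinate differences: Δφ = -0.00236°, Δλ = -0.00212°.
Converting to metres (1° lat = 111300 m, cos φ = 0.999738): observed ΔN = -262.7 m, observed ΔE = -235.9 m.
Subtracting the expected shift leaves a residual of -262.7 − (-298) = 35.3 m north and -235.9 − (-191) = -44.9 m east.
Residual distance = √(35.3² + (-44.9)²) = 57.1 m.

57 m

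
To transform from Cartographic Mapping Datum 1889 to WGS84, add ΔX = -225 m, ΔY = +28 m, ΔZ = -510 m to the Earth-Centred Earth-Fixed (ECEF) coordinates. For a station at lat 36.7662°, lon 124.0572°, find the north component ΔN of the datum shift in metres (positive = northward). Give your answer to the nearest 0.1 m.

ΔN = -497.9 m

The local north axis is (−sin φ cos λ, −sin φ sin λ, cos φ), giving ΔN = -75.420 − 13.885 − 408.553 = -497.86 m.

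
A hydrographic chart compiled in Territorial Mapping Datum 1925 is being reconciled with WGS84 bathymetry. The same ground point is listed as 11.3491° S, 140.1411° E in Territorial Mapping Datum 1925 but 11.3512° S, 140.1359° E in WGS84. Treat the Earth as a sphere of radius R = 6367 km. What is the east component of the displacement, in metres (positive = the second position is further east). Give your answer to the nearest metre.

ΔE = -567 m

Δφ = -11.3512° − -11.3491° = -0.0021°; Δλ = 140.1359° − 140.1411° = -0.0052°.
1° along a meridian = πR/180 = 111125 m.
ΔN = Δφ × 111125 = -233.4 m; ΔE = Δλ × 111125 × cos(-11.3491°) = -0.0052 × 111125 × 0.980446 = -566.6 m.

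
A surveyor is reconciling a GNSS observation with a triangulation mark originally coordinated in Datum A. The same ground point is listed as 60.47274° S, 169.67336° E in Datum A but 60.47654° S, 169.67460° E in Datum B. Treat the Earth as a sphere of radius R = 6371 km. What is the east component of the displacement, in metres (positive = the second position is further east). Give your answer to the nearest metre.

Δφ = -60.47654° − -60.47274° = -0.00380°; Δλ = 169.67460° − 169.67336° = +0.00124°.
1° along a meridian = πR/180 = 111195 m.
ΔN = Δφ × 111195 = -422.5 m; ΔE = Δλ × 111195 × cos(-60.47274°) = +0.00124 × 111195 × 0.492838 = 68.0 m.

ΔE = 68 m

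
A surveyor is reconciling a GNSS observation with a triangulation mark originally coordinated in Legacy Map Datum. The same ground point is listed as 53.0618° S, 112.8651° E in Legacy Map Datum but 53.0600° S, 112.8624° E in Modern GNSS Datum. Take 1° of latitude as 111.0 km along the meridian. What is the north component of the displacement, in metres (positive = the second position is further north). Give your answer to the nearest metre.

ΔN = 200 m

Δφ = -53.0600° − -53.0618° = +0.0018°; Δλ = 112.8624° − 112.8651° = -0.0027°.
ΔN = Δφ × 111000 = 199.8 m; ΔE = Δλ × 111000 × cos(-53.0618°) = -0.0027 × 111000 × 0.600953 = -180.1 m.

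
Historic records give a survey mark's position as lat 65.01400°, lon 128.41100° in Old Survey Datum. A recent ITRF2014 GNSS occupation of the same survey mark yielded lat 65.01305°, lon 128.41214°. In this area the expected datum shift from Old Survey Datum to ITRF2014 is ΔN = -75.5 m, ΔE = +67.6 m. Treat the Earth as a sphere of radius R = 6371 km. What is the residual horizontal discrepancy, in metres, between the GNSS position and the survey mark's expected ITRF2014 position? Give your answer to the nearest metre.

Observed coordinate differences: Δφ = -0.00095°, Δλ = +0.00114°.
Converting to metres (1° lat = 111195 m, cos φ = 0.422397): observed ΔN = -105.6 m, observed ΔE = 53.5 m.
Subtracting the expected shift leaves a residual of -105.6 − (-75.5) = -30.1 m north and 53.5 − (67.6) = -14.1 m east.
Residual distance = √((-30.1)² + (-14.1)²) = 33.3 m.

33 m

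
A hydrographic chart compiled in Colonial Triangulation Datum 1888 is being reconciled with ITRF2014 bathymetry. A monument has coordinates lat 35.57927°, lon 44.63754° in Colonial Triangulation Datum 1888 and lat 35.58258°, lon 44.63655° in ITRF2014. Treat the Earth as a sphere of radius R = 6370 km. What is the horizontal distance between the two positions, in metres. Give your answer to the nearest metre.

379 m

Δφ = 35.58258° − 35.57927° = +0.00331°; Δλ = 44.63655° − 44.63754° = -0.00099°.
1° along a meridian = πR/180 = 111177 m.
ΔN = Δφ × 111177 = 368.0 m; ΔE = Δλ × 111177 × cos(35.57927°) = -0.00099 × 111177 × 0.813311 = -89.5 m.
Distance = √(ΔE² + ΔN²) = √((-89.5)² + 368.0²) = 378.7 m.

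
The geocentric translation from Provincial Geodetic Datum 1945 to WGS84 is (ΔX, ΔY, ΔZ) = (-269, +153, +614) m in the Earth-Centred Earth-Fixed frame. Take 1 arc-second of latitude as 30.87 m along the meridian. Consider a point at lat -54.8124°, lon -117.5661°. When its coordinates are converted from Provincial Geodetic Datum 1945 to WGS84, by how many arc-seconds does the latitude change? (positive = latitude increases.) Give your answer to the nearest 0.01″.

sin φ = -0.817270, cos φ = 0.576255, sin λ = -0.886478, cos λ = -0.462772.
North component: ΔN = −sin φ cos λ·ΔX − sin φ sin λ·ΔY + cos φ·ΔZ = −(-0.817270)(-0.462772)(-269) − (-0.817270)(-0.886478)(153) + (0.576255)(614) = 344.71 m.
1° of latitude spans 3600 × 30.87 = 111132 m, so Δφ = 344.71 / 111132 × 3600 = 11.167″.

Δφ = 11.17″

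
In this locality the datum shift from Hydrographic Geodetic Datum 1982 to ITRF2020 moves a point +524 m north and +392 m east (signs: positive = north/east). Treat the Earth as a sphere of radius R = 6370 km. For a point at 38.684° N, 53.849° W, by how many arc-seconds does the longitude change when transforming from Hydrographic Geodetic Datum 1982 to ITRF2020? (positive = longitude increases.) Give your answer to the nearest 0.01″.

Δλ = 16.26″

At latitude 38.684°, cos φ = 0.780605.
One radian of longitude at latitude φ spans R cos φ, so Δλ = ΔE / (R cos φ) = 392.0 / (6370000 × 0.780605) = 7.8834e-05 rad = 16.261″.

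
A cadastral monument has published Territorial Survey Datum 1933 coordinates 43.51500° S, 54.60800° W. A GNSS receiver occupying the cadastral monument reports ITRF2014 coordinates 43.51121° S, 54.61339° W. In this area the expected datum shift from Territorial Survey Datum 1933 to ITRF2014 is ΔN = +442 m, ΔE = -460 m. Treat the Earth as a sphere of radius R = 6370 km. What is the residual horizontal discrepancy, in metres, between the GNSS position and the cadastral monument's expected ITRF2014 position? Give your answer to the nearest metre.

Observed coordinate differences: Δφ = +0.00379°, Δλ = -0.00539°.
Converting to metres (1° lat = 111177 m, cos φ = 0.725194): observed ΔN = 421.4 m, observed ΔE = -434.6 m.
Subtracting the expected shift leaves a residual of 421.4 − (442) = -20.6 m north and -434.6 − (-460) = 25.4 m east.
Residual distance = √((-20.6)² + 25.4²) = 32.8 m.

33 m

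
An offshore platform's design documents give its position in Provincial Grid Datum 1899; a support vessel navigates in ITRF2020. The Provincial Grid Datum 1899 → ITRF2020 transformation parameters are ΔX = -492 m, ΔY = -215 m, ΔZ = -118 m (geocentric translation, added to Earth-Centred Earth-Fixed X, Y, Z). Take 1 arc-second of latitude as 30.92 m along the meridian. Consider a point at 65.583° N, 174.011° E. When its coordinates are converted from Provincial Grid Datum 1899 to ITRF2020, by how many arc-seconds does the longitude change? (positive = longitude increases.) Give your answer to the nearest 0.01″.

Δλ = 20.75″

sin φ = 0.910561, cos φ = 0.413375, sin λ = 0.104338, cos λ = -0.994542.
East component: ΔE = −sin λ·ΔX + cos λ·ΔY = −(0.104338)(-492) + (-0.994542)(-215) = 265.16 m.
1° of latitude spans 3600 × 30.92 = 111312 m; at latitude φ, 1° of longitude spans that × cos φ = 46013.6 m, so Δλ = 265.16 / 46013.6 × 3600 = 20.746″.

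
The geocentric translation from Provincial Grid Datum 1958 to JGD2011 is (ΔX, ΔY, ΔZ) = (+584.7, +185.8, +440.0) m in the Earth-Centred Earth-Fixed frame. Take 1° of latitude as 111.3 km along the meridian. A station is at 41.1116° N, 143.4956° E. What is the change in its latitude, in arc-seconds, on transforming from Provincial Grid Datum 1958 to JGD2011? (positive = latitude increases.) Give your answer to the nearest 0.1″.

Δφ = 18.4″

sin φ = 0.657528, cos φ = 0.753430, sin λ = 0.594885, cos λ = -0.803811.
North component: ΔN = −sin φ cos λ·ΔX − sin φ sin λ·ΔY + cos φ·ΔZ = −(0.657528)(-0.803811)(584.7) − (0.657528)(0.594885)(185.8) + (0.753430)(440.0) = 567.86 m.
1° of latitude spans 111300 m, so Δφ = 567.86 / 111300 × 3600 = 18.368″.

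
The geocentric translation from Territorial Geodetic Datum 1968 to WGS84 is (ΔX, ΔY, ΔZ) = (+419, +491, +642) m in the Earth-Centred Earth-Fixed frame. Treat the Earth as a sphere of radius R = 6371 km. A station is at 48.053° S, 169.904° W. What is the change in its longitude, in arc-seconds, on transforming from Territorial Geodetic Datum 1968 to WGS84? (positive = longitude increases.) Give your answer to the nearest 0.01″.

Δλ = -19.86″

sin φ = -0.743763, cos φ = 0.668443, sin λ = -0.175298, cos λ = -0.984515.
East component: ΔE = −sin λ·ΔX + cos λ·ΔY = −(-0.175298)(419) + (-0.984515)(491) = -409.95 m.
1° of latitude spans πR/180 = 111195 m; at latitude φ, 1° of longitude spans that × cos φ = 74327.5 m, so Δλ = -409.95 / 74327.5 × 3600 = -19.856″.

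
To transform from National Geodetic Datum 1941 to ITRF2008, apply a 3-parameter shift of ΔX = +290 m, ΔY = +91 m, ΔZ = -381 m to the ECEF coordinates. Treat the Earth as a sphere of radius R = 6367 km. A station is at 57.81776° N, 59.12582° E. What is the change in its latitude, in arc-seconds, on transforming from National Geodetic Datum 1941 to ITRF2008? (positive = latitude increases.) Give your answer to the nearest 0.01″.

sin φ = 0.846358, cos φ = 0.532614, sin λ = 0.858296, cos λ = 0.513155.
North component: ΔN = −sin φ cos λ·ΔX − sin φ sin λ·ΔY + cos φ·ΔZ = −(0.846358)(0.513155)(290) − (0.846358)(0.858296)(91) + (0.532614)(-381) = -394.98 m.
1° of latitude spans πR/180 = 111125 m, so Δφ = -394.98 / 111125 × 3600 = -12.796″.

Δφ = -12.80″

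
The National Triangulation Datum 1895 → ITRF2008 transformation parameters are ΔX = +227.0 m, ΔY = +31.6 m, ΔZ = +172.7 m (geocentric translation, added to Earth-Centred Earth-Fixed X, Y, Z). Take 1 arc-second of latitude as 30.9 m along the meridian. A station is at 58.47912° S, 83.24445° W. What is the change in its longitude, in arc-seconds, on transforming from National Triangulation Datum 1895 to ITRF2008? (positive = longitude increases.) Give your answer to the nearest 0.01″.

sin φ = -0.852450, cos φ = 0.522809, sin λ = -0.993057, cos λ = 0.117634.
East component: ΔE = −sin λ·ΔX + cos λ·ΔY = −(-0.993057)(227.0) + (0.117634)(31.6) = 229.14 m.
1° of latitude spans 3600 × 30.90 = 111240 m; at latitude φ, 1° of longitude spans that × cos φ = 58157.3 m, so Δλ = 229.14 / 58157.3 × 3600 = 14.184″.

Δλ = 14.18″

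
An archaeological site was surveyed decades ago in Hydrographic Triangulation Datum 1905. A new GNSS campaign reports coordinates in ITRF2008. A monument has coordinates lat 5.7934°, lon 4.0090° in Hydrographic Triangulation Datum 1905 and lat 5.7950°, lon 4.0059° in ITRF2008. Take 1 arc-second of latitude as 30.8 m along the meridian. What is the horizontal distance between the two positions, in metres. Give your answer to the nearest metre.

385 m

Δφ = 5.7950° − 5.7934° = +0.0016°; Δλ = 4.0059° − 4.0090° = -0.0031°.
1° of latitude = 3600 × 30.80 = 110880 m.
ΔN = Δφ × 110880 = 177.4 m; ΔE = Δλ × 110880 × cos(5.7934°) = -0.0031 × 110880 × 0.994892 = -342.0 m.
Distance = √(ΔE² + ΔN²) = √((-342.0)² + 177.4²) = 385.3 m.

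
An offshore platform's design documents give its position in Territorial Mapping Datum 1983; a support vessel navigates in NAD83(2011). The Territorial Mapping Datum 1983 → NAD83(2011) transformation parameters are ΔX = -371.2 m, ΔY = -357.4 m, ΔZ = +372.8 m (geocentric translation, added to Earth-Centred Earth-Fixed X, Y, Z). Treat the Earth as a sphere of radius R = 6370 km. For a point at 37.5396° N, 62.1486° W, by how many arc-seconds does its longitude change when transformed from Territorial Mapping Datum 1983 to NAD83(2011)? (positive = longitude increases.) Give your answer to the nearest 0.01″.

Δλ = -20.22″

sin φ = 0.609310, cos φ = 0.792932, sin λ = -0.884162, cos λ = 0.467180.
East component: ΔE = −sin λ·ΔX + cos λ·ΔY = −(-0.884162)(-371.2) + (0.467180)(-357.4) = -495.17 m.
1° of latitude spans πR/180 = 111177 m; at latitude φ, 1° of longitude spans that × cos φ = 88156.2 m, so Δλ = -495.17 / 88156.2 × 3600 = -20.221″.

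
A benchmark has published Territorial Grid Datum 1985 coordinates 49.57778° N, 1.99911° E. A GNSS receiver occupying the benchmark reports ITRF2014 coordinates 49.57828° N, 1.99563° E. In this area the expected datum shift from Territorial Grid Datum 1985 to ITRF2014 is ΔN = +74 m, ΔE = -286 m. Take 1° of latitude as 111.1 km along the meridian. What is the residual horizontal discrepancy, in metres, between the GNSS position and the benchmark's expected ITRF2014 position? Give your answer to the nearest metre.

40 m

Observed coordinate differences: Δφ = +0.00050°, Δλ = -0.00348°.
Converting to metres (1° lat = 111100 m, cos φ = 0.648415): observed ΔN = 55.6 m, observed ΔE = -250.7 m.
Subtracting the expected shift leaves a residual of 55.6 − (74) = -18.4 m north and -250.7 − (-286) = 35.3 m east.
Residual distance = √((-18.4)² + 35.3²) = 39.8 m.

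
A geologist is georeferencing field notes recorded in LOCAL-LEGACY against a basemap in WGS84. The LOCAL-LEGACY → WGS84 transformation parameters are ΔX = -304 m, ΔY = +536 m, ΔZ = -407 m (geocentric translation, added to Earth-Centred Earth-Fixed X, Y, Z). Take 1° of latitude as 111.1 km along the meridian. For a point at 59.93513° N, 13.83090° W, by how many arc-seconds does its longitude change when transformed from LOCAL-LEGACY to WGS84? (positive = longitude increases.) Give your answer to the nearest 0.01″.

sin φ = 0.865459, cos φ = 0.500980, sin λ = -0.239057, cos λ = 0.971005.
East component: ΔE = −sin λ·ΔX + cos λ·ΔY = −(-0.239057)(-304) + (0.971005)(536) = 447.79 m.
1° of latitude spans 111100 m; at latitude φ, 1° of longitude spans that × cos φ = 55658.9 m, so Δλ = 447.79 / 55658.9 × 3600 = 28.963″.

Δλ = 28.96″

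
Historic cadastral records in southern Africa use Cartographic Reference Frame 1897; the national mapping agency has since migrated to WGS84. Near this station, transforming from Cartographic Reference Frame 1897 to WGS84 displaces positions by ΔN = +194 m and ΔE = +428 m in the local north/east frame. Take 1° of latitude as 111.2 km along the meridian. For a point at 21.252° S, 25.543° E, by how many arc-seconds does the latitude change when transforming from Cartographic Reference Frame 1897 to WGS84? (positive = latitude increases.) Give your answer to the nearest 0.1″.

Δφ = 6.3″

1° of latitude = 111.2 km, so Δφ = 194.0 / 111200 = 0.0017446° = 6.281″.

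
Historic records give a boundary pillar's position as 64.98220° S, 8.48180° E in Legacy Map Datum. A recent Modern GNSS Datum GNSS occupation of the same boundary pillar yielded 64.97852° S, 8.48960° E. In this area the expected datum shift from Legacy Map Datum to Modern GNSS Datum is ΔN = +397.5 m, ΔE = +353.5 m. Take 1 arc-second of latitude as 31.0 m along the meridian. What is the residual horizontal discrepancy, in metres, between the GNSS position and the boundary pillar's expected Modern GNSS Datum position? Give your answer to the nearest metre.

Observed coordinate differences: Δφ = +0.00368°, Δλ = +0.00780°.
Converting to metres (1° lat = 111600 m, cos φ = 0.422900): observed ΔN = 410.7 m, observed ΔE = 368.1 m.
Subtracting the expected shift leaves a residual of 410.7 − (397.5) = 13.2 m north and 368.1 − (353.5) = 14.6 m east.
Residual distance = √(13.2² + 14.6²) = 19.7 m.

20 m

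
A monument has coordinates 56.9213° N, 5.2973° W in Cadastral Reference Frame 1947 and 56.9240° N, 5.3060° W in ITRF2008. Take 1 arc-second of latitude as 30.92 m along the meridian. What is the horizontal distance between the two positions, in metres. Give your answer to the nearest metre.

608 m

Δφ = 56.9240° − 56.9213° = +0.0027°; Δλ = -5.3060° − -5.2973° = -0.0087°.
1° of latitude = 3600 × 30.92 = 111312 m.
ΔN = Δφ × 111312 = 300.5 m; ΔE = Δλ × 111312 × cos(56.9213°) = -0.0087 × 111312 × 0.545790 = -528.6 m.
Distance = √(ΔE² + ΔN²) = √((-528.6)² + 300.5²) = 608.0 m.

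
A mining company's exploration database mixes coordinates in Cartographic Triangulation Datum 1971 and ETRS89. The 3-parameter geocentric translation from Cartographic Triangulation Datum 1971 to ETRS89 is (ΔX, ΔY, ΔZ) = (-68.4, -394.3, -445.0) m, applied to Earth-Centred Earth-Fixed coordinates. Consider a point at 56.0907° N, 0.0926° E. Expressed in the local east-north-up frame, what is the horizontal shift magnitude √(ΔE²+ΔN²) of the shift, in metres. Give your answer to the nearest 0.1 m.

At φ = 56.0907°, λ = 0.0926°: sin φ = 0.829922, cos φ = 0.557880, sin λ = 0.001616, cos λ = 0.999999.
ΔE = −sin λ·ΔX + cos λ·ΔY = −(0.001616)·(-68.4) + (0.999999)·(-394.3) = -394.19 m.
ΔN = −sin φ cos λ·ΔX − sin φ sin λ·ΔY + cos φ·ΔZ = −(0.829922)(0.999999)(-68.4) − (0.829922)(0.001616)(-394.3) + (0.557880)(-445.0) = -190.96 m.
Horizontal magnitude = √(ΔE² + ΔN²) = √((-394.19)² + (-190.96)²) = 438.01 m.

438.0 m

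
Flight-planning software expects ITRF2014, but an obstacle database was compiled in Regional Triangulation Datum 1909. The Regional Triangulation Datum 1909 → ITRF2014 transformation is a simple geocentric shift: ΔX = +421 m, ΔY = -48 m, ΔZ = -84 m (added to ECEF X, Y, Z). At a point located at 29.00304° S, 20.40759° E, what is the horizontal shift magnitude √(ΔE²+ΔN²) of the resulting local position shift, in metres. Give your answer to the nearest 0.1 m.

The local east axis at (φ, λ) is (−sin λ, cos λ, 0), so ΔE = −sin(20.40759°)·421 + cos(20.40759°)·(-48) = -191.79 m.
The local north axis is (−sin φ cos λ, −sin φ sin λ, cos φ), giving ΔN = 191.313 − 8.115 − 73.466 = 109.73 m.
Horizontal magnitude = √(ΔE² + ΔN²) = √((-191.79)² + 109.73²) = 220.96 m.

221.0 m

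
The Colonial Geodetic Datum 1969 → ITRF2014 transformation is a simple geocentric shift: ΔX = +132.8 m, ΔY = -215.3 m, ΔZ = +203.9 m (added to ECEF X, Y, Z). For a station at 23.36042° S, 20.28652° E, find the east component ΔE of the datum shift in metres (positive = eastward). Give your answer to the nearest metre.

ΔE = -248 m

At φ = -23.36042°, λ = 20.28652°: sin φ = -0.396514, cos φ = 0.918029, sin λ = 0.346715, cos λ = 0.937971.
ΔE = −sin λ·ΔX + cos λ·ΔY = −(0.346715)·(132.8) + (0.937971)·(-215.3) = -247.99 m.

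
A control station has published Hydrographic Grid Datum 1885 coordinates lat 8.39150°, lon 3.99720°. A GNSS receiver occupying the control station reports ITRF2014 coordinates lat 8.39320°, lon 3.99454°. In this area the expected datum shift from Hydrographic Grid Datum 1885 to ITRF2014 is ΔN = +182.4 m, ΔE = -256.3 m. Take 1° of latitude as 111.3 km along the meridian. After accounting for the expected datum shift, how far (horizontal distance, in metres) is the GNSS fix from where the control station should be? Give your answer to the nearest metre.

Observed coordinate differences: Δφ = +0.00170°, Δλ = -0.00266°.
Converting to metres (1° lat = 111300 m, cos φ = 0.989294): observed ΔN = 189.2 m, observed ΔE = -292.9 m.
Subtracting the expected shift leaves a residual of 189.2 − (182.4) = 6.8 m north and -292.9 − (-256.3) = -36.6 m east.
Residual distance = √(6.8² + (-36.6)²) = 37.2 m.

37 m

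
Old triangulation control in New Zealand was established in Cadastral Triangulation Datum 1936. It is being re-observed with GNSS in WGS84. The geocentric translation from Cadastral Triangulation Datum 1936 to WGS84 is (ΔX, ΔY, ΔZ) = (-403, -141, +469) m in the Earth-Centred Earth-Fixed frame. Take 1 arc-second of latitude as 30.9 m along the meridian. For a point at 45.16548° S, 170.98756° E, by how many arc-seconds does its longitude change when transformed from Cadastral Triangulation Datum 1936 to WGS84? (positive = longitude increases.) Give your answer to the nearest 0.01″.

Δλ = 9.29″

sin φ = -0.709146, cos φ = 0.705062, sin λ = 0.156649, cos λ = -0.987654.
East component: ΔE = −sin λ·ΔX + cos λ·ΔY = −(0.156649)(-403) + (-0.987654)(-141) = 202.39 m.
1° of latitude spans 3600 × 30.90 = 111240 m; at latitude φ, 1° of longitude spans that × cos φ = 78431.1 m, so Δλ = 202.39 / 78431.1 × 3600 = 9.290″.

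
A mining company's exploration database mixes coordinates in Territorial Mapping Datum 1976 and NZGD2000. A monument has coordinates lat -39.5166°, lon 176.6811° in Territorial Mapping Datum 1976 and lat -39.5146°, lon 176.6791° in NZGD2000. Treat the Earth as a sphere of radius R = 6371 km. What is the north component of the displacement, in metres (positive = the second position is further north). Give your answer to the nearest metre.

ΔN = 222 m

Δφ = -39.5146° − -39.5166° = +0.0020°; Δλ = 176.6791° − 176.6811° = -0.0020°.
1° along a meridian = πR/180 = 111195 m.
ΔN = Δφ × 111195 = 222.4 m; ΔE = Δλ × 111195 × cos(-39.5166°) = -0.0020 × 111195 × 0.771440 = -171.6 m.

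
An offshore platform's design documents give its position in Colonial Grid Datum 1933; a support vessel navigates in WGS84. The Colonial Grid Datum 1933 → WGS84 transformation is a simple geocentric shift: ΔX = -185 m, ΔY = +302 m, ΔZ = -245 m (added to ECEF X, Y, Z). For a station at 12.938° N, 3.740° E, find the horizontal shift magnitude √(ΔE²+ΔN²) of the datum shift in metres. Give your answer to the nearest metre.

373 m

The local east axis at (φ, λ) is (−sin λ, cos λ, 0), so ΔE = −sin(3.740°)·(-185) + cos(3.740°)·302 = 313.42 m.
The local north axis is (−sin φ cos λ, −sin φ sin λ, cos φ), giving ΔN = 41.333 − 4.411 − 238.780 = -201.86 m.
Horizontal magnitude = √(ΔE² + ΔN²) = √(313.42² + (-201.86)²) = 372.80 m.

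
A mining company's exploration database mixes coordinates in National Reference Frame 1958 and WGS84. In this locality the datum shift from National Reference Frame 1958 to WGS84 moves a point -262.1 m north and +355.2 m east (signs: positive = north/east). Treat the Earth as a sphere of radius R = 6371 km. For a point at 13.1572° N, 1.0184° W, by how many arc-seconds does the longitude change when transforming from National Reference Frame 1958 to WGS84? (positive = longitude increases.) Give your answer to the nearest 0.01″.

Δλ = 11.81″

At latitude 13.1572°, cos φ = 0.973749.
One radian of longitude at latitude φ spans R cos φ, so Δλ = ΔE / (R cos φ) = 355.2 / (6371000 × 0.973749) = 5.7256e-05 rad = 11.810″.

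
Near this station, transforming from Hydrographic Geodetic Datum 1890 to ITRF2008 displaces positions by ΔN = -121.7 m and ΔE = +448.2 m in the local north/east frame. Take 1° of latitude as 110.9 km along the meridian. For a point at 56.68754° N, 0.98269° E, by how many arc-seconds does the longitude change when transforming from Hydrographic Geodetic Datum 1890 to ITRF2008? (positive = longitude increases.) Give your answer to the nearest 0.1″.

Δλ = 26.5″

At latitude 56.68754°, cos φ = 0.549205.
1° of longitude at this latitude = 110.9 × cos φ = 60.91 km, so Δλ = 448.2 / 60906.8 = 0.0073588° = 26.492″.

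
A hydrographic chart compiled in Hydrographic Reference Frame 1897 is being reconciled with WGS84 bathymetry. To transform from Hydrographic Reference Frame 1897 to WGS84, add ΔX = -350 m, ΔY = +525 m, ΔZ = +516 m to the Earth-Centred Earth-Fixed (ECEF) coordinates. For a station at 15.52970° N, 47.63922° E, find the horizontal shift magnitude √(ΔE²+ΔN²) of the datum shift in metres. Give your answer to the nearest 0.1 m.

At φ = 15.52970°, λ = 47.63922°: sin φ = 0.267738, cos φ = 0.963492, sin λ = 0.738917, cos λ = 0.673797.
ΔE = −sin λ·ΔX + cos λ·ΔY = −(0.738917)·(-350) + (0.673797)·(525) = 612.36 m.
ΔN = −sin φ cos λ·ΔX − sin φ sin λ·ΔY + cos φ·ΔZ = −(0.267738)(0.673797)(-350) − (0.267738)(0.738917)(525) + (0.963492)(516) = 456.44 m.
Horizontal magnitude = √(ΔE² + ΔN²) = √(612.36² + 456.44²) = 763.76 m.

763.8 m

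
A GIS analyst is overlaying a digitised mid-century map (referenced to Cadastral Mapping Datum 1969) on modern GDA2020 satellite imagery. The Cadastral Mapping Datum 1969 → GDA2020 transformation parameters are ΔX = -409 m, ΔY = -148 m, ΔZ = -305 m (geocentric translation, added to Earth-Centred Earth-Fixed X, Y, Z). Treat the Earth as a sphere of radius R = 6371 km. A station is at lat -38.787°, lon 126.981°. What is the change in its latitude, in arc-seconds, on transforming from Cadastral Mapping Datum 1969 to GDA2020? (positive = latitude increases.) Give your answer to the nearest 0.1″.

Δφ = -5.1″

sin φ = -0.626427, cos φ = 0.779480, sin λ = 0.798835, cos λ = -0.601550.
North component: ΔN = −sin φ cos λ·ΔX − sin φ sin λ·ΔY + cos φ·ΔZ = −(-0.626427)(-0.601550)(-409) − (-0.626427)(0.798835)(-148) + (0.779480)(-305) = -157.68 m.
1° of latitude spans πR/180 = 111195 m, so Δφ = -157.68 / 111195 × 3600 = -5.105″.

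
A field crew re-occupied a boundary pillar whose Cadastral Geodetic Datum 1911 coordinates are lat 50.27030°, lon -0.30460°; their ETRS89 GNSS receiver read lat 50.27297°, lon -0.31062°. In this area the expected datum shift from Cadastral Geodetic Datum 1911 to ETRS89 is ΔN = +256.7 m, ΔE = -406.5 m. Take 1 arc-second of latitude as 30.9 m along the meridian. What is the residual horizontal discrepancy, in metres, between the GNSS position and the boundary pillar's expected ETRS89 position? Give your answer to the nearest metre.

46 m

Observed coordinate differences: Δφ = +0.00267°, Δλ = -0.00602°.
Converting to metres (1° lat = 111240 m, cos φ = 0.639167): observed ΔN = 297.0 m, observed ΔE = -428.0 m.
Subtracting the expected shift leaves a residual of 297.0 − (256.7) = 40.3 m north and -428.0 − (-406.5) = -21.5 m east.
Residual distance = √(40.3² + (-21.5)²) = 45.7 m.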